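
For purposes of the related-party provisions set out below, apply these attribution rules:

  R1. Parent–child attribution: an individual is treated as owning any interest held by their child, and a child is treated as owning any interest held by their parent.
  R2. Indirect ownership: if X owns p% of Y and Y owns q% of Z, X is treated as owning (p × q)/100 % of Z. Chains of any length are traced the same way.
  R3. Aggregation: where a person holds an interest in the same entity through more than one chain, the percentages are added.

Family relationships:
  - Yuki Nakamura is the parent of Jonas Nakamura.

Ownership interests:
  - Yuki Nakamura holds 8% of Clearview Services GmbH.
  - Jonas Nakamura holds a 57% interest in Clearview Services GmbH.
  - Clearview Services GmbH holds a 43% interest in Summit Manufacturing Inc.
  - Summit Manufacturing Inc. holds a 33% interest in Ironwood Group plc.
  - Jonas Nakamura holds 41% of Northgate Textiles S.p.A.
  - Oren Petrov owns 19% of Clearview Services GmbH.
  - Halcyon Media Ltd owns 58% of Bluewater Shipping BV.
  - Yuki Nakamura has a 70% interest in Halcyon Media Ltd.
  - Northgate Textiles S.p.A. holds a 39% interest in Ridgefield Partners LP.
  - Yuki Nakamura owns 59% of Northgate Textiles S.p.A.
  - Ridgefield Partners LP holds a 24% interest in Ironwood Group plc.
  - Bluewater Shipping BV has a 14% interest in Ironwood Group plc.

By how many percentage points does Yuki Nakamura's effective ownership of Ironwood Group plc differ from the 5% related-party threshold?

19.2675

By parent–child attribution (R1), Yuki Nakamura is treated as also owning Jonas Nakamura's interest in Clearview Services GmbH, giving 8% + 57% = 65%.
By parent–child attribution (R1), Yuki Nakamura is treated as also owning Jonas Nakamura's interest in Northgate Textiles S.p.A, giving 59% + 41% = 100%.
Chain via Clearview Services GmbH → Summit Manufacturing Inc. (R2): 65% × 43% × 33% = 9.2235% of Ironwood Group plc.
Chain via Halcyon Media Ltd → Bluewater Shipping BV (R2): 70% × 58% × 14% = 5.684% of Ironwood Group plc.
Chain via Northgate Textiles S.p.A. → Ridgefield Partners LP (R2): 100% × 39% × 24% = 9.36% of Ironwood Group plc.
Aggregating (R3): 9.2235% + 5.684% + 9.36% = 24.2675%.
24.2675% exceeds the 5% threshold by 19.2675 percentage points.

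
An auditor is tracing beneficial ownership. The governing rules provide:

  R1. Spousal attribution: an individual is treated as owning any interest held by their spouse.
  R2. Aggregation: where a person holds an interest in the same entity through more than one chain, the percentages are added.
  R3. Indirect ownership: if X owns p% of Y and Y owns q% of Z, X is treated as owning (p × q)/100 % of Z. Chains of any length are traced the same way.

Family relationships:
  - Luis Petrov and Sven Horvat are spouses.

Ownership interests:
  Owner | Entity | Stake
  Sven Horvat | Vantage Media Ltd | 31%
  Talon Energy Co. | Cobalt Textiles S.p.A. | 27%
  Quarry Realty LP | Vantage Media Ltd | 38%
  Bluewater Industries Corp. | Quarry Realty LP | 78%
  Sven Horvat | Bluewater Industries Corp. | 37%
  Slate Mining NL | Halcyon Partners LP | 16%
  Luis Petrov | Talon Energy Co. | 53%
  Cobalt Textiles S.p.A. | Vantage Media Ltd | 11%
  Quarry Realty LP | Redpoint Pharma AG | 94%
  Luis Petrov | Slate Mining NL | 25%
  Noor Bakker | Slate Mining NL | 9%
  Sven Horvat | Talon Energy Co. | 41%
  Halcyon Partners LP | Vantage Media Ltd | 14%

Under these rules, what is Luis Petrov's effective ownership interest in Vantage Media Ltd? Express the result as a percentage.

By spousal attribution (R1), Luis Petrov is treated as also owning Sven Horvat's interest in Talon Energy Co, giving 53% + 41% = 94%.
By spousal attribution (R1), Luis Petrov is treated as owning Sven Horvat's 37% interest in Bluewater Industries Corp.
By spousal attribution (R1), Luis Petrov is treated as owning Sven Horvat's 31% interest in Vantage Media Ltd.
Chain via Slate Mining NL → Halcyon Partners LP (R3): 25% × 16% × 14% = 0.56% of Vantage Media Ltd.
Chain via Talon Energy Co. → Cobalt Textiles S.p.A. (R3): 94% × 27% × 11% = 2.7918% of Vantage Media Ltd.
Chain via Bluewater Industries Corp. → Quarry Realty LP (R3): 37% × 78% × 38% = 10.9668% of Vantage Media Ltd.
Direct interest in Vantage Media Ltd: 31%.
Aggregating (R2): 0.56% + 2.7918% + 10.9668% + 31% = 45.3186%.

45.3186%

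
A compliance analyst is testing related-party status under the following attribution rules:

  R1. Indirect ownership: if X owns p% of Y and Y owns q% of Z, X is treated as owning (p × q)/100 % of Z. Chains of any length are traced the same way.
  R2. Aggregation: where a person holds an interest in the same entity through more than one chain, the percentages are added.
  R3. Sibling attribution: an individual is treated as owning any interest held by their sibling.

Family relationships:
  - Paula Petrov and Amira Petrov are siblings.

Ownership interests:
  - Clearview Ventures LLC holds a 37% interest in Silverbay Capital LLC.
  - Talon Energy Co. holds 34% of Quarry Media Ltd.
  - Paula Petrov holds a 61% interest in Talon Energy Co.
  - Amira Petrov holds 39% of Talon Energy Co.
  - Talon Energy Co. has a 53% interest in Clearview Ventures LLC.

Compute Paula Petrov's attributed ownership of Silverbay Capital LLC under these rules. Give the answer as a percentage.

By sibling attribution (R3), Paula Petrov is treated as also owning Amira Petrov's interest in Talon Energy Co, giving 61% + 39% = 100%.
Chain via Talon Energy Co. → Clearview Ventures LLC (R1): 100% × 53% × 37% = 19.61% of Silverbay Capital LLC.

19.61%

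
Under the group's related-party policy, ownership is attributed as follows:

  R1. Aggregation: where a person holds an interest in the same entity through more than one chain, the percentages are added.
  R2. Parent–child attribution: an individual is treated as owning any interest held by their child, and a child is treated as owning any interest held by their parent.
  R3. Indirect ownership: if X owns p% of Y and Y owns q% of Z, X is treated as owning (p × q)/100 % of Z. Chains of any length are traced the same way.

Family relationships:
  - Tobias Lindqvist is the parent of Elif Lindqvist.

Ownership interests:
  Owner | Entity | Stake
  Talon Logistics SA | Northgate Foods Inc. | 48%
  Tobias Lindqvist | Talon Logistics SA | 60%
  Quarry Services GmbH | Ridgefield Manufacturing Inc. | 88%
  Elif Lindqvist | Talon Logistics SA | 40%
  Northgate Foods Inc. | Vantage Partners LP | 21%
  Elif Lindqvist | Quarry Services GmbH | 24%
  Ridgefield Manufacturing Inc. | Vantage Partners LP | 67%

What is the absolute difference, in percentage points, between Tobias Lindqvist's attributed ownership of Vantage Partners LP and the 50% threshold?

25.7696

By parent–child attribution (R2), Tobias Lindqvist is treated as also owning Elif Lindqvist's interest in Talon Logistics SA, giving 60% + 40% = 100%.
By parent–child attribution (R2), Tobias Lindqvist is treated as owning Elif Lindqvist's 24% interest in Quarry Services GmbH.
Chain via Talon Logistics SA → Northgate Foods Inc. (R3): 100% × 48% × 21% = 10.08% of Vantage Partners LP.
Chain via Quarry Services GmbH → Ridgefield Manufacturing Inc. (R3): 24% × 88% × 67% = 14.1504% of Vantage Partners LP.
Aggregating (R1): 10.08% + 14.1504% = 24.2304%.
24.2304% falls short of the 50% threshold by 25.7696 percentage points.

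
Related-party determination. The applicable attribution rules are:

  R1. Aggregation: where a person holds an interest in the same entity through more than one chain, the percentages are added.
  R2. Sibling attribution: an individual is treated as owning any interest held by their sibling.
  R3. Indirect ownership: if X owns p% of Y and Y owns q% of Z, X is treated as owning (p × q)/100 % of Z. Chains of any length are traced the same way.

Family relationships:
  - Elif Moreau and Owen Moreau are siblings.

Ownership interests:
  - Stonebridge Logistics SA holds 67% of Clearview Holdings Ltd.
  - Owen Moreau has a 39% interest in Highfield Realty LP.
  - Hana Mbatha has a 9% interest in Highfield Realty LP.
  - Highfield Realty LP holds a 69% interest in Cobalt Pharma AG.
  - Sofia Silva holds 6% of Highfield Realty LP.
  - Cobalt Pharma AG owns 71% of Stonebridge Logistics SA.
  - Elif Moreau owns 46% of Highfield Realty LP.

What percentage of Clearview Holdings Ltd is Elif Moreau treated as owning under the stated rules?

27.899805%

By sibling attribution (R2), Elif Moreau is treated as also owning Owen Moreau's interest in Highfield Realty LP, giving 46% + 39% = 85%.
Chain via Highfield Realty LP → Cobalt Pharma AG → Stonebridge Logistics SA (R3): 85% × 69% × 71% × 67% = 27.899805% of Clearview Holdings Ltd.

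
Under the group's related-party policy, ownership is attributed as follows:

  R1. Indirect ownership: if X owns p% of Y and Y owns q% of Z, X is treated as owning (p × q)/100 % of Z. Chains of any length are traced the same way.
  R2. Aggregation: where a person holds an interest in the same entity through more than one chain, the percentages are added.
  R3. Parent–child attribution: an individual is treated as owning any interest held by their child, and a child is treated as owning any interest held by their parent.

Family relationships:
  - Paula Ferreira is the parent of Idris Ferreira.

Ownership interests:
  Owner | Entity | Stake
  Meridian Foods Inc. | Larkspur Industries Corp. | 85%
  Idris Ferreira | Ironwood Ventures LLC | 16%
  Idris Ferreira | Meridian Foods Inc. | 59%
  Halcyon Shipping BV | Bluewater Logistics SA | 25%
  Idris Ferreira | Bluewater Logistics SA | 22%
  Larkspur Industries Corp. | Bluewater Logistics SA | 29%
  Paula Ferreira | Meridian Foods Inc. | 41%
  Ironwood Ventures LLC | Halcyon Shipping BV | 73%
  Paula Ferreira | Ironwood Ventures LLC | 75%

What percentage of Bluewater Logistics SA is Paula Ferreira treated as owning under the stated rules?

By parent–child attribution (R3), Paula Ferreira is treated as also owning Idris Ferreira's interest in Meridian Foods Inc, giving 41% + 59% = 100%.
By parent–child attribution (R3), Paula Ferreira is treated as also owning Idris Ferreira's interest in Ironwood Ventures LLC, giving 75% + 16% = 91%.
By parent–child attribution (R3), Paula Ferreira is treated as owning Idris Ferreira's 22% interest in Bluewater Logistics SA.
Chain via Meridian Foods Inc. → Larkspur Industries Corp. (R1): 100% × 85% × 29% = 24.65% of Bluewater Logistics SA.
Chain via Ironwood Ventures LLC → Halcyon Shipping BV (R1): 91% × 73% × 25% = 16.6075% of Bluewater Logistics SA.
Direct interest in Bluewater Logistics SA: 22%.
Aggregating (R2): 24.65% + 16.6075% + 22% = 63.2575%.

63.2575%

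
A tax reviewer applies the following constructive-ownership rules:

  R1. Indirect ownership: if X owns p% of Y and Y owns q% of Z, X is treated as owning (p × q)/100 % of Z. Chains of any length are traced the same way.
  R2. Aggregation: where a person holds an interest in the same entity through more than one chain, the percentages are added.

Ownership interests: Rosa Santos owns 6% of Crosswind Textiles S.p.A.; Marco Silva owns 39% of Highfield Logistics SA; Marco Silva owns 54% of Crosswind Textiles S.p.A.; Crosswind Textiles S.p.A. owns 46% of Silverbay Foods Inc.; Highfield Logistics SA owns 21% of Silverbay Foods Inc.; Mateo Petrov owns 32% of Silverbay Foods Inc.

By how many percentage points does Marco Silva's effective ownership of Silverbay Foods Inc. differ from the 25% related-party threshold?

8.03

Chain via Highfield Logistics SA (R1): 39% × 21% = 8.19% of Silverbay Foods Inc.
Chain via Crosswind Textiles S.p.A. (R1): 54% × 46% = 24.84% of Silverbay Foods Inc.
Aggregating (R2): 8.19% + 24.84% = 33.03%.
33.03% exceeds the 25% threshold by 8.03 percentage points.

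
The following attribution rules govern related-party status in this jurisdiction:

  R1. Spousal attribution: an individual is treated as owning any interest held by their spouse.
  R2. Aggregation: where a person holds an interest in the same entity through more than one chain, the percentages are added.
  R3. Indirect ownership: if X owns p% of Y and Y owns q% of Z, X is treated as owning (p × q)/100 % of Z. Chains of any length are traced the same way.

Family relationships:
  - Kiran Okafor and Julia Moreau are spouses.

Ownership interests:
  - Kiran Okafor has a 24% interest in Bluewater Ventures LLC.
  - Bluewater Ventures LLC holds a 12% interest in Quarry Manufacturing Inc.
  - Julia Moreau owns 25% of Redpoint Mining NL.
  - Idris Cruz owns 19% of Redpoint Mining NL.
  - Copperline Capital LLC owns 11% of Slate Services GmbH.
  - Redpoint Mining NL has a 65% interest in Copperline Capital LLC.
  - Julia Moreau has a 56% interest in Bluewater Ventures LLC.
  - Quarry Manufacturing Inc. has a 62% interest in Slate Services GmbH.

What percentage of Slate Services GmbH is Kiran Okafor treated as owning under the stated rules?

7.7395%

By spousal attribution (R1), Kiran Okafor is treated as also owning Julia Moreau's interest in Bluewater Ventures LLC, giving 24% + 56% = 80%.
By spousal attribution (R1), Kiran Okafor is treated as owning Julia Moreau's 25% interest in Redpoint Mining NL.
Chain via Bluewater Ventures LLC → Quarry Manufacturing Inc. (R3): 80% × 12% × 62% = 5.952% of Slate Services GmbH.
Chain via Redpoint Mining NL → Copperline Capital LLC (R3): 25% × 65% × 11% = 1.7875% of Slate Services GmbH.
Aggregating (R2): 5.952% + 1.7875% = 7.7395%.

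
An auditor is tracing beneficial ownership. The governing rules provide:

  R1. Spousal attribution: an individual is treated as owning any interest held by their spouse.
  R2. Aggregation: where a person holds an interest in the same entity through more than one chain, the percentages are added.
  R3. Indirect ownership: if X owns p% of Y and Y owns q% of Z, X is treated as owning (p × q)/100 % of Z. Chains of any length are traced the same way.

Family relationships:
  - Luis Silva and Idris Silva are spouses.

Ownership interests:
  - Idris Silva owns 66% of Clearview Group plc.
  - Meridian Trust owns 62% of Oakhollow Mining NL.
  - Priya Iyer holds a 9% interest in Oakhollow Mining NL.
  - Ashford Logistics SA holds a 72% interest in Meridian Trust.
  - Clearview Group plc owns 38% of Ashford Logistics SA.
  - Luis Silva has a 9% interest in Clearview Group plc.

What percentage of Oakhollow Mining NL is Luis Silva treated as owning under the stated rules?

12.7224%

By spousal attribution (R1), Luis Silva is treated as also owning Idris Silva's interest in Clearview Group plc, giving 9% + 66% = 75%.
Chain via Clearview Group plc → Ashford Logistics SA → Meridian Trust (R3): 75% × 38% × 72% × 62% = 12.7224% of Oakhollow Mining NL.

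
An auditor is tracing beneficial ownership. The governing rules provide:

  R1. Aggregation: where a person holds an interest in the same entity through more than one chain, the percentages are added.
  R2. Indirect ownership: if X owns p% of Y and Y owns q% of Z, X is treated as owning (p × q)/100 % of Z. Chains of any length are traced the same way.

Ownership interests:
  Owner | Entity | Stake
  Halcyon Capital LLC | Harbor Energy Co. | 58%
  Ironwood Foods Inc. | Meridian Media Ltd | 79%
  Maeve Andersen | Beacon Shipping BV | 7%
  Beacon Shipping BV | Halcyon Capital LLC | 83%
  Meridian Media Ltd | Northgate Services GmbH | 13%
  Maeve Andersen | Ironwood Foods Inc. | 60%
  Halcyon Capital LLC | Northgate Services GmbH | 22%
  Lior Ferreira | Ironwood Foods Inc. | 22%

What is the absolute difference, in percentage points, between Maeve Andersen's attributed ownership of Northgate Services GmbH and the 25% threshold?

17.5598

Chain via Beacon Shipping BV → Halcyon Capital LLC (R2): 7% × 83% × 22% = 1.2782% of Northgate Services GmbH.
Chain via Ironwood Foods Inc. → Meridian Media Ltd (R2): 60% × 79% × 13% = 6.162% of Northgate Services GmbH.
Aggregating (R1): 1.2782% + 6.162% = 7.4402%.
7.4402% falls short of the 25% threshold by 17.5598 percentage points.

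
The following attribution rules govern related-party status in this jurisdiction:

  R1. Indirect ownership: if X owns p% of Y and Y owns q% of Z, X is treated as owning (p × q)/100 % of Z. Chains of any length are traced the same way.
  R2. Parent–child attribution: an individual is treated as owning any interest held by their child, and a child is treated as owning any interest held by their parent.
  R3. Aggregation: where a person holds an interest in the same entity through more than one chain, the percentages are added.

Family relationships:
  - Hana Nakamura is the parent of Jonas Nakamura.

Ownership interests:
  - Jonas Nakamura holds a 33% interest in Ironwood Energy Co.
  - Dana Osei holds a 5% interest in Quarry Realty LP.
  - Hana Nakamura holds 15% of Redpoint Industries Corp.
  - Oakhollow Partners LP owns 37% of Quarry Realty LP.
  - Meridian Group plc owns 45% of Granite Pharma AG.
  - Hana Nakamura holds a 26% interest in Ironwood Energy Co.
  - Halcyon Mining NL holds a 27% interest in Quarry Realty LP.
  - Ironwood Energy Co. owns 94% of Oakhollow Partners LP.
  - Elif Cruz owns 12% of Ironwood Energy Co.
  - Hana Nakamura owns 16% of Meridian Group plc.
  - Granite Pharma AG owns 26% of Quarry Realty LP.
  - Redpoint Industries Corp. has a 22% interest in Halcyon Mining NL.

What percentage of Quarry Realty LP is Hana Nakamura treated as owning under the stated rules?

By parent–child attribution (R2), Hana Nakamura is treated as also owning Jonas Nakamura's interest in Ironwood Energy Co, giving 26% + 33% = 59%.
Chain via Ironwood Energy Co. → Oakhollow Partners LP (R1): 59% × 94% × 37% = 20.5202% of Quarry Realty LP.
Chain via Meridian Group plc → Granite Pharma AG (R1): 16% × 45% × 26% = 1.872% of Quarry Realty LP.
Chain via Redpoint Industries Corp. → Halcyon Mining NL (R1): 15% × 22% × 27% = 0.891% of Quarry Realty LP.
Aggregating (R3): 20.5202% + 1.872% + 0.891% = 23.2832%.

23.2832%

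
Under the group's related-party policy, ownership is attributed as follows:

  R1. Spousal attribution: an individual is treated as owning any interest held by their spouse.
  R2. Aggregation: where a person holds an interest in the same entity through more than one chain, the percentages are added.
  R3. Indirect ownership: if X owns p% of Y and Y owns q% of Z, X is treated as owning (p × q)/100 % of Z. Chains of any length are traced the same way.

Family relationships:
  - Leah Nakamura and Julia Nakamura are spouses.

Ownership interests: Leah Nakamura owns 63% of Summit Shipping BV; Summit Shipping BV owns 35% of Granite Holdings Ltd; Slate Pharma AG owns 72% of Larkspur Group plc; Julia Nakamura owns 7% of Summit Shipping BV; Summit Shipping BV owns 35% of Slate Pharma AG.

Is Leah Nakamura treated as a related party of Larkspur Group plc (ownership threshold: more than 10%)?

By spousal attribution (R1), Leah Nakamura is treated as also owning Julia Nakamura's interest in Summit Shipping BV, giving 63% + 7% = 70%.
Chain via Summit Shipping BV → Slate Pharma AG (R3): 70% × 35% × 72% = 17.64% of Larkspur Group plc.
17.64% exceeds the 10% threshold, so Leah is a related party to Larkspur Group plc.

Yes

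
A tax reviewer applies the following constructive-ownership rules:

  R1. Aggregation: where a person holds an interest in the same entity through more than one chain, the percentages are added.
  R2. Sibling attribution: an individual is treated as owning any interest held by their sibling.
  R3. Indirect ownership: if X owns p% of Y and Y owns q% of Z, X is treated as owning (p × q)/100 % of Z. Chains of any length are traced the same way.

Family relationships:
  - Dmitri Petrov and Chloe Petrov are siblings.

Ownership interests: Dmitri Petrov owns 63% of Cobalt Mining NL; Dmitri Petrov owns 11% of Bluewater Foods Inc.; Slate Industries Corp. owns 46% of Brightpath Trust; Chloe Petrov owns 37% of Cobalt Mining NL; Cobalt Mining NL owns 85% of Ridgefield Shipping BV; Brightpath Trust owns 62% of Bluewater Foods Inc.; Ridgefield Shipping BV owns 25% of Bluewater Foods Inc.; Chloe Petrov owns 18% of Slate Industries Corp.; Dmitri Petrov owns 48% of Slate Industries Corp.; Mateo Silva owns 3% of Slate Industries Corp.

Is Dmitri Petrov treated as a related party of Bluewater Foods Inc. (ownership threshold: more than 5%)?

By sibling attribution (R2), Dmitri Petrov is treated as also owning Chloe Petrov's interest in Slate Industries Corp, giving 48% + 18% = 66%.
By sibling attribution (R2), Dmitri Petrov is treated as also owning Chloe Petrov's interest in Cobalt Mining NL, giving 63% + 37% = 100%.
Chain via Slate Industries Corp. → Brightpath Trust (R3): 66% × 46% × 62% = 18.8232% of Bluewater Foods Inc.
Chain via Cobalt Mining NL → Ridgefield Shipping BV (R3): 100% × 85% × 25% = 21.25% of Bluewater Foods Inc.
Direct interest in Bluewater Foods Inc: 11%.
Aggregating (R1): 18.8232% + 21.25% + 11% = 51.0732%.
51.0732% exceeds the 5% threshold, so Dmitri is a related party to Bluewater Foods Inc.

Yes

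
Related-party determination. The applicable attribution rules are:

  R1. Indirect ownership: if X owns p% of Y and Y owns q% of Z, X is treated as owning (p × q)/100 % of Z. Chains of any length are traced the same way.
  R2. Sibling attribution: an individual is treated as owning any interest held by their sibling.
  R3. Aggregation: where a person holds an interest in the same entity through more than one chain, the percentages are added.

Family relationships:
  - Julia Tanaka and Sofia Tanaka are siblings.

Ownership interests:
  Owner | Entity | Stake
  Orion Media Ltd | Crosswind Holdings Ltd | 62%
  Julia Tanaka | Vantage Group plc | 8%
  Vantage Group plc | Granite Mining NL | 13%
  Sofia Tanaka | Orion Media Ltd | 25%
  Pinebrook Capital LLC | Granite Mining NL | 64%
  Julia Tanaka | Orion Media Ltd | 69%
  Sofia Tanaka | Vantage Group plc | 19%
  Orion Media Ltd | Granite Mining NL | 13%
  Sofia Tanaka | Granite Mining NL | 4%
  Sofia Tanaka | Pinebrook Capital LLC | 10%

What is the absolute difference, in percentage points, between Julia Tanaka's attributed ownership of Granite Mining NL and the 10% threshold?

16.13

By sibling attribution (R2), Julia Tanaka is treated as also owning Sofia Tanaka's interest in Orion Media Ltd, giving 69% + 25% = 94%.
By sibling attribution (R2), Julia Tanaka is treated as also owning Sofia Tanaka's interest in Vantage Group plc, giving 8% + 19% = 27%.
By sibling attribution (R2), Julia Tanaka is treated as owning Sofia Tanaka's 10% interest in Pinebrook Capital LLC.
By sibling attribution (R2), Julia Tanaka is treated as owning Sofia Tanaka's 4% interest in Granite Mining NL.
Chain via Orion Media Ltd (R1): 94% × 13% = 12.22% of Granite Mining NL.
Chain via Vantage Group plc (R1): 27% × 13% = 3.51% of Granite Mining NL.
Chain via Pinebrook Capital LLC (R1): 10% × 64% = 6.4% of Granite Mining NL.
Direct interest in Granite Mining NL: 4%.
Aggregating (R3): 12.22% + 3.51% + 6.4% + 4% = 26.13%.
26.13% exceeds the 10% threshold by 16.13 percentage points.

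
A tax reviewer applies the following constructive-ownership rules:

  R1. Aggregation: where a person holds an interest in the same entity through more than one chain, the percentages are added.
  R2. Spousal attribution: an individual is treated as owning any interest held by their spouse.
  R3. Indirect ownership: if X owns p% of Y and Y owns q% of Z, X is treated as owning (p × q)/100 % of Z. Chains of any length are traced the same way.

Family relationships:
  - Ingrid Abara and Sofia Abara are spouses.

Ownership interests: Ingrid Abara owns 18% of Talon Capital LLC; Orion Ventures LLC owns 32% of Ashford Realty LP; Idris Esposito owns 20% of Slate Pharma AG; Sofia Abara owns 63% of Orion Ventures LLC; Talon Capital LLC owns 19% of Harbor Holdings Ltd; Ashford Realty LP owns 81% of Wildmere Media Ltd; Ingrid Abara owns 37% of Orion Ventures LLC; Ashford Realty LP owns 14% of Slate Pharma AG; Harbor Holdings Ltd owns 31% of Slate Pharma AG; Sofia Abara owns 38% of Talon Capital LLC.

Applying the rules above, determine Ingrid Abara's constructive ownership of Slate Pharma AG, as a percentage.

7.7784%

By spousal attribution (R2), Ingrid Abara is treated as also owning Sofia Abara's interest in Orion Ventures LLC, giving 37% + 63% = 100%.
By spousal attribution (R2), Ingrid Abara is treated as also owning Sofia Abara's interest in Talon Capital LLC, giving 18% + 38% = 56%.
Chain via Orion Ventures LLC → Ashford Realty LP (R3): 100% × 32% × 14% = 4.48% of Slate Pharma AG.
Chain via Talon Capital LLC → Harbor Holdings Ltd (R3): 56% × 19% × 31% = 3.2984% of Slate Pharma AG.
Aggregating (R1): 4.48% + 3.2984% = 7.7784%.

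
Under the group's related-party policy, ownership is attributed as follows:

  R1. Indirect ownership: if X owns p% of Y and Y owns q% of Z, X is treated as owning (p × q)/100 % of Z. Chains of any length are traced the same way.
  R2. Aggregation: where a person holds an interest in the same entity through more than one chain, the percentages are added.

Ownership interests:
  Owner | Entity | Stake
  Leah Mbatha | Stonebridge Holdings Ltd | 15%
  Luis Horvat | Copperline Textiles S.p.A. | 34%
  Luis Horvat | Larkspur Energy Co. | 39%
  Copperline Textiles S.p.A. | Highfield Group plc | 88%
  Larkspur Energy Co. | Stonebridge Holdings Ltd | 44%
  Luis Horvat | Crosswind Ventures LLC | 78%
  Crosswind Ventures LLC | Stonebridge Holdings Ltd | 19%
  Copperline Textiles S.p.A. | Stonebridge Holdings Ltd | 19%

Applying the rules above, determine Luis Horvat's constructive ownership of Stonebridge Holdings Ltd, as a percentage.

38.44%

Chain via Crosswind Ventures LLC (R1): 78% × 19% = 14.82% of Stonebridge Holdings Ltd.
Chain via Larkspur Energy Co. (R1): 39% × 44% = 17.16% of Stonebridge Holdings Ltd.
Chain via Copperline Textiles S.p.A. (R1): 34% × 19% = 6.46% of Stonebridge Holdings Ltd.
Aggregating (R2): 14.82% + 17.16% + 6.46% = 38.44%.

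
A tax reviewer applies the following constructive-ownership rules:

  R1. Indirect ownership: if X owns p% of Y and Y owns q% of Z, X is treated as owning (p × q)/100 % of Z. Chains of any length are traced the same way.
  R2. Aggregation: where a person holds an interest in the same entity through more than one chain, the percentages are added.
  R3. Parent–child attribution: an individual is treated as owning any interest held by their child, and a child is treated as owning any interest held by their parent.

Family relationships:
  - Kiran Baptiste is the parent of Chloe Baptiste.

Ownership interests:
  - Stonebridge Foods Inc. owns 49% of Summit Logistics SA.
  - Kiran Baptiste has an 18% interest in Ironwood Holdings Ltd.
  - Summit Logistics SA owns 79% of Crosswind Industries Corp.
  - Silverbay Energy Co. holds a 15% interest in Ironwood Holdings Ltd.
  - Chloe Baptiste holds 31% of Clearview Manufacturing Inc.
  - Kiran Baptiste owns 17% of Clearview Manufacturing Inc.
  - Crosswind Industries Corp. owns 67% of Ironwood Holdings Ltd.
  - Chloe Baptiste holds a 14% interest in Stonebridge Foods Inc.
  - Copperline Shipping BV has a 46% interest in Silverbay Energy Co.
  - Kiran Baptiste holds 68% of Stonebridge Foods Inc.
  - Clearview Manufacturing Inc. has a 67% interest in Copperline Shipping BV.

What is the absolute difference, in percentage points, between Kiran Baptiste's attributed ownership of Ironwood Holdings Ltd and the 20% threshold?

By parent–child attribution (R3), Kiran Baptiste is treated as also owning Chloe Baptiste's interest in Clearview Manufacturing Inc, giving 17% + 31% = 48%.
By parent–child attribution (R3), Kiran Baptiste is treated as also owning Chloe Baptiste's interest in Stonebridge Foods Inc, giving 68% + 14% = 82%.
Chain via Clearview Manufacturing Inc. → Copperline Shipping BV → Silverbay Energy Co. (R1): 48% × 67% × 46% × 15% = 2.21904% of Ironwood Holdings Ltd.
Chain via Stonebridge Foods Inc. → Summit Logistics SA → Crosswind Industries Corp. (R1): 82% × 49% × 79% × 67% = 21.267274% of Ironwood Holdings Ltd.
Direct interest in Ironwood Holdings Ltd: 18%.
Aggregating (R2): 2.21904% + 21.267274% + 18% = 41.486314%.
41.486314% exceeds the 20% threshold by 21.486314 percentage points.

21.486314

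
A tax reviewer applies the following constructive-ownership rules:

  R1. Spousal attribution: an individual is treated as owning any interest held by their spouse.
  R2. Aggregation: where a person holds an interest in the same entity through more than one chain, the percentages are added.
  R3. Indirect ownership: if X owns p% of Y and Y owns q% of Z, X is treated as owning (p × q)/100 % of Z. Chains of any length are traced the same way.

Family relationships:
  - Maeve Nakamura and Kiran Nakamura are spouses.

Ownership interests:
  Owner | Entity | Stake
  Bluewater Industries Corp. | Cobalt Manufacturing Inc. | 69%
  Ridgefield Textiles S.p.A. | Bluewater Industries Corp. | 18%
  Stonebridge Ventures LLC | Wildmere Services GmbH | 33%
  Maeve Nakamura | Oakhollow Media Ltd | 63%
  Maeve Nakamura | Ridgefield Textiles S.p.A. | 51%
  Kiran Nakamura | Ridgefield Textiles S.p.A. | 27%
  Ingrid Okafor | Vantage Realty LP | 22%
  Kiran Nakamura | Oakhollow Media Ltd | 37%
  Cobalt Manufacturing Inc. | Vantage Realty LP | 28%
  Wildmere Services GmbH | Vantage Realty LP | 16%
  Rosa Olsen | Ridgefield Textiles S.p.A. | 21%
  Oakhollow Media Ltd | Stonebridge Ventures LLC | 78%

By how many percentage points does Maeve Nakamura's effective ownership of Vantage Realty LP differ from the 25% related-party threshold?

By spousal attribution (R1), Maeve Nakamura is treated as also owning Kiran Nakamura's interest in Oakhollow Media Ltd, giving 63% + 37% = 100%.
By spousal attribution (R1), Maeve Nakamura is treated as also owning Kiran Nakamura's interest in Ridgefield Textiles S.p.A, giving 51% + 27% = 78%.
Chain via Oakhollow Media Ltd → Stonebridge Ventures LLC → Wildmere Services GmbH (R3): 100% × 78% × 33% × 16% = 4.1184% of Vantage Realty LP.
Chain via Ridgefield Textiles S.p.A. → Bluewater Industries Corp. → Cobalt Manufacturing Inc. (R3): 78% × 18% × 69% × 28% = 2.712528% of Vantage Realty LP.
Aggregating (R2): 4.1184% + 2.712528% = 6.830928%.
6.830928% falls short of the 25% threshold by 18.169072 percentage points.

18.169072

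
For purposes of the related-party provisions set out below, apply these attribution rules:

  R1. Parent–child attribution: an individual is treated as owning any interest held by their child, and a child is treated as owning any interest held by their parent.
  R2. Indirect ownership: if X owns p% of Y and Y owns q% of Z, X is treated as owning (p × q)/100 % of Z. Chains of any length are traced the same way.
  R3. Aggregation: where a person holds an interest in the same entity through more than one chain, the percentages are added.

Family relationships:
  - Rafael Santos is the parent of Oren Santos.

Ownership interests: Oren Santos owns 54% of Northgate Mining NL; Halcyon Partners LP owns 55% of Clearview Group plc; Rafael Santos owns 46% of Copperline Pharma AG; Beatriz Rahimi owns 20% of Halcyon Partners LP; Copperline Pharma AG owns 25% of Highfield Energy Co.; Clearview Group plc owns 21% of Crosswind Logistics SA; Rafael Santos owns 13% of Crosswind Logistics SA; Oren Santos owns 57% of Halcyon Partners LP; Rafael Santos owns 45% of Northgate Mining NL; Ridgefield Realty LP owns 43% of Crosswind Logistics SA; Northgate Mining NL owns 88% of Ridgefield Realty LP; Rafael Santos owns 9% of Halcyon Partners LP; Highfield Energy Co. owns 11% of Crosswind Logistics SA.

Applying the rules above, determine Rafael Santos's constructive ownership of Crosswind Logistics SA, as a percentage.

By parent–child attribution (R1), Rafael Santos is treated as also owning Oren Santos's interest in Northgate Mining NL, giving 45% + 54% = 99%.
By parent–child attribution (R1), Rafael Santos is treated as also owning Oren Santos's interest in Halcyon Partners LP, giving 9% + 57% = 66%.
Chain via Northgate Mining NL → Ridgefield Realty LP (R2): 99% × 88% × 43% = 37.4616% of Crosswind Logistics SA.
Chain via Halcyon Partners LP → Clearview Group plc (R2): 66% × 55% × 21% = 7.623% of Crosswind Logistics SA.
Chain via Copperline Pharma AG → Highfield Energy Co. (R2): 46% × 25% × 11% = 1.265% of Crosswind Logistics SA.
Direct interest in Crosswind Logistics SA: 13%.
Aggregating (R3): 37.4616% + 7.623% + 1.265% + 13% = 59.3496%.

59.3496%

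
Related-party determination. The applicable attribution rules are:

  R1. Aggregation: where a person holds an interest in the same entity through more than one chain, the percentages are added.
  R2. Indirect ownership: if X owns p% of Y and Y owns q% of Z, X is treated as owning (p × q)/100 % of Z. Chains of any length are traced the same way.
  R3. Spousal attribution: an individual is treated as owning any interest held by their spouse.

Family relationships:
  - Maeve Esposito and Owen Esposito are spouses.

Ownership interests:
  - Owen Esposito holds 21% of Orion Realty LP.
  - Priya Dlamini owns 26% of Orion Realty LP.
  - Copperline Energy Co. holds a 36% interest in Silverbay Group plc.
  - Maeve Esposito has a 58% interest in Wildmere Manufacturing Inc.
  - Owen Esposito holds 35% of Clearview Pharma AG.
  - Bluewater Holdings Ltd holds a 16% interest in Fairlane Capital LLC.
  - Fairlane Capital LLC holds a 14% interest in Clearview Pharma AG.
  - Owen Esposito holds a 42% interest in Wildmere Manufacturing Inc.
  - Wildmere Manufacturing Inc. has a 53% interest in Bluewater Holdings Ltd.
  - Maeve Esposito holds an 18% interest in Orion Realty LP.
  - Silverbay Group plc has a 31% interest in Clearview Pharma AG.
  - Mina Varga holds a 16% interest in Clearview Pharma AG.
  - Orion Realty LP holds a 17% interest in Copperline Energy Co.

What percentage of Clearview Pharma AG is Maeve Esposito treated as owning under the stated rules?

By spousal attribution (R3), Maeve Esposito is treated as also owning Owen Esposito's interest in Wildmere Manufacturing Inc, giving 58% + 42% = 100%.
By spousal attribution (R3), Maeve Esposito is treated as also owning Owen Esposito's interest in Orion Realty LP, giving 18% + 21% = 39%.
By spousal attribution (R3), Maeve Esposito is treated as owning Owen Esposito's 35% interest in Clearview Pharma AG.
Chain via Wildmere Manufacturing Inc. → Bluewater Holdings Ltd → Fairlane Capital LLC (R2): 100% × 53% × 16% × 14% = 1.1872% of Clearview Pharma AG.
Chain via Orion Realty LP → Copperline Energy Co. → Silverbay Group plc (R2): 39% × 17% × 36% × 31% = 0.739908% of Clearview Pharma AG.
Direct interest in Clearview Pharma AG: 35%.
Aggregating (R1): 1.1872% + 0.739908% + 35% = 36.927108%.

36.927108%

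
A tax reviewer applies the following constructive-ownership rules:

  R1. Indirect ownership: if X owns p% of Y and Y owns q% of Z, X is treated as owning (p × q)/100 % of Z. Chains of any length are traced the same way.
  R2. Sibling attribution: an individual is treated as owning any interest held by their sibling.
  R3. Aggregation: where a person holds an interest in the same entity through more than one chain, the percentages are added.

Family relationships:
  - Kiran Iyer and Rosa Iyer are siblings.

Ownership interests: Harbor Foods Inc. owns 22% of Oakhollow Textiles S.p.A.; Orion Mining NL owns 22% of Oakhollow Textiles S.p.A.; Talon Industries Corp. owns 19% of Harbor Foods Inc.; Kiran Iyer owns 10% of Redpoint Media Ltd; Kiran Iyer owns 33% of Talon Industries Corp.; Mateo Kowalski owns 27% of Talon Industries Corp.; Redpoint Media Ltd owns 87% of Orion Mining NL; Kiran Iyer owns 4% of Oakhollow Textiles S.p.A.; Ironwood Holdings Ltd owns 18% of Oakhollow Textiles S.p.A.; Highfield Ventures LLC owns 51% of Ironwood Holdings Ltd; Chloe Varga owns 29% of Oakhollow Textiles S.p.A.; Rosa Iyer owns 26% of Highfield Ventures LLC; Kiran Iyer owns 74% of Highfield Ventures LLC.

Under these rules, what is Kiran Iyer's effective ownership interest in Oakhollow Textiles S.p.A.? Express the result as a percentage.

By sibling attribution (R2), Kiran Iyer is treated as also owning Rosa Iyer's interest in Highfield Ventures LLC, giving 74% + 26% = 100%.
Chain via Talon Industries Corp. → Harbor Foods Inc. (R1): 33% × 19% × 22% = 1.3794% of Oakhollow Textiles S.p.A.
Chain via Highfield Ventures LLC → Ironwood Holdings Ltd (R1): 100% × 51% × 18% = 9.18% of Oakhollow Textiles S.p.A.
Chain via Redpoint Media Ltd → Orion Mining NL (R1): 10% × 87% × 22% = 1.914% of Oakhollow Textiles S.p.A.
Direct interest in Oakhollow Textiles S.p.A: 4%.
Aggregating (R3): 1.3794% + 9.18% + 1.914% + 4% = 16.4734%.

16.4734%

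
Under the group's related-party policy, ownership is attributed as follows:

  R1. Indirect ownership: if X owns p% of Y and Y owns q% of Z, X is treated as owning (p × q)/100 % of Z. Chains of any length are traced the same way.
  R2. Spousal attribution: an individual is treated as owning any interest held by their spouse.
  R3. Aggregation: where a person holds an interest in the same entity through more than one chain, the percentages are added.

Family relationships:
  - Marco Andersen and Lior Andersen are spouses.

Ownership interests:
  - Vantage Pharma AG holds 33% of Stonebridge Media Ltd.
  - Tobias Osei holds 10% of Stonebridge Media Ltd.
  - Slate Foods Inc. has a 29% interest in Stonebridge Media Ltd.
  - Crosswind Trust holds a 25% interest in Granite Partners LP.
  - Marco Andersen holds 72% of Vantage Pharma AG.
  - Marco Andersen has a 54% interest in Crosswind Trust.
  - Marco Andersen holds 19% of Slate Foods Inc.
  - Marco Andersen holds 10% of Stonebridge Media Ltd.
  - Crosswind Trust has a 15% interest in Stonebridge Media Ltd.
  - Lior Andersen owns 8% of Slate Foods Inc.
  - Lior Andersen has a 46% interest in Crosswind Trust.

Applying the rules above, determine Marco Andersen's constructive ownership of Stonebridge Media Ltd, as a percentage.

By spousal attribution (R2), Marco Andersen is treated as also owning Lior Andersen's interest in Slate Foods Inc, giving 19% + 8% = 27%.
By spousal attribution (R2), Marco Andersen is treated as also owning Lior Andersen's interest in Crosswind Trust, giving 54% + 46% = 100%.
Chain via Slate Foods Inc. (R1): 27% × 29% = 7.83% of Stonebridge Media Ltd.
Chain via Vantage Pharma AG (R1): 72% × 33% = 23.76% of Stonebridge Media Ltd.
Chain via Crosswind Trust (R1): 100% × 15% = 15% of Stonebridge Media Ltd.
Direct interest in Stonebridge Media Ltd: 10%.
Aggregating (R3): 7.83% + 23.76% + 15% + 10% = 56.59%.

56.59%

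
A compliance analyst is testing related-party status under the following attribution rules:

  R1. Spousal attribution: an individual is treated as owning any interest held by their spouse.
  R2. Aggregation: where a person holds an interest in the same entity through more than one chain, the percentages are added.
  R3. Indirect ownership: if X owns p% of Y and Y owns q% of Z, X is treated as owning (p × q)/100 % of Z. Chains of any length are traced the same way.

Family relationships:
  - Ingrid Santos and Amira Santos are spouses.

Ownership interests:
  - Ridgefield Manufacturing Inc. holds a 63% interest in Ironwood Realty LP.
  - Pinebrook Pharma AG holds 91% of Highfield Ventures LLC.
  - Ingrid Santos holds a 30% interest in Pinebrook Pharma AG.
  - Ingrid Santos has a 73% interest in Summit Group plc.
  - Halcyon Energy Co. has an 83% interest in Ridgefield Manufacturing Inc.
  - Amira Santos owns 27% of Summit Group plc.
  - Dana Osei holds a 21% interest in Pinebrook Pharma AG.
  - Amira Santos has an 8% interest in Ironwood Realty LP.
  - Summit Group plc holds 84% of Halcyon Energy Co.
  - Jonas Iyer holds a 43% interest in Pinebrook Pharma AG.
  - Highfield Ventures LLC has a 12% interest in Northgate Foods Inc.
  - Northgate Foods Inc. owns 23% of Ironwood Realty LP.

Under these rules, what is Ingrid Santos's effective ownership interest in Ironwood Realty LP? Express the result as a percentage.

By spousal attribution (R1), Ingrid Santos is treated as also owning Amira Santos's interest in Summit Group plc, giving 73% + 27% = 100%.
By spousal attribution (R1), Ingrid Santos is treated as owning Amira Santos's 8% interest in Ironwood Realty LP.
Chain via Pinebrook Pharma AG → Highfield Ventures LLC → Northgate Foods Inc. (R3): 30% × 91% × 12% × 23% = 0.75348% of Ironwood Realty LP.
Chain via Summit Group plc → Halcyon Energy Co. → Ridgefield Manufacturing Inc. (R3): 100% × 84% × 83% × 63% = 43.9236% of Ironwood Realty LP.
Direct interest in Ironwood Realty LP: 8%.
Aggregating (R2): 0.75348% + 43.9236% + 8% = 52.67708%.

52.67708%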